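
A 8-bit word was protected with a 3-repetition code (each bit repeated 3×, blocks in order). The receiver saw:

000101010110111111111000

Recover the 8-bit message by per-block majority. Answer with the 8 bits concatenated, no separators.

01011110

Block 1 (000): 0 ones → 0
Block 2 (101): 2 ones → 1
Block 3 (010): 1 one → 0
Block 4 (110): 2 ones → 1
Block 5 (111): 3 ones → 1
Block 6 (111): 3 ones → 1
Block 7 (111): 3 ones → 1
Block 8 (000): 0 ones → 0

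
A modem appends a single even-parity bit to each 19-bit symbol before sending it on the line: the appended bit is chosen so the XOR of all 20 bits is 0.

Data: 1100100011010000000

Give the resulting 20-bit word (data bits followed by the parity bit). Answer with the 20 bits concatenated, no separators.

XOR of the 19 data bits: 1⊕1⊕0⊕0⊕1⊕0⊕0⊕0⊕1⊕1⊕0⊕1⊕0⊕0⊕0⊕0⊕0⊕0⊕0 = 0
Parity bit = 0 (so all 20 bits XOR to 0).

11001000110100000000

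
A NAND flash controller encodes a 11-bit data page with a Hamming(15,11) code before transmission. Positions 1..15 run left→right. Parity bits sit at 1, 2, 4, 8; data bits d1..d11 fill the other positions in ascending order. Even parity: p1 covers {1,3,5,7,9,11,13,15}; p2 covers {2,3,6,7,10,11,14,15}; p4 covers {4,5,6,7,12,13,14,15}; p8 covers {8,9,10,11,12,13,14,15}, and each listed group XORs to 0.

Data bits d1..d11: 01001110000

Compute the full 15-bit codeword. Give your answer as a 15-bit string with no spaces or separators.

100110011110000

Place data at non-parity positions: p1 p2 0 p4 1 0 0 p8 1 1 1 0 0 0 0
p1 (pos 1,3,5,7,9,11,13,15): XOR of data positions = 0⊕1⊕0⊕1⊕1⊕0⊕0 = 1
p2 (pos 2,3,6,7,10,11,14,15): XOR of data positions = 0⊕0⊕0⊕1⊕1⊕0⊕0 = 0
p4 (pos 4,5,6,7,12,13,14,15): XOR of data positions = 1⊕0⊕0⊕0⊕0⊕0⊕0 = 1
p8 (pos 8,9,10,11,12,13,14,15): XOR of data positions = 1⊕1⊕1⊕0⊕0⊕0⊕0 = 1
Codeword: 100110011110000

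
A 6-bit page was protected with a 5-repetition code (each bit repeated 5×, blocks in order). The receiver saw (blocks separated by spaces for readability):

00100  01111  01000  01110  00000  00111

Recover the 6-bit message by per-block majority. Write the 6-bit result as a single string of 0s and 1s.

Block 1 (00100): 1 one → 0
Block 2 (01111): 4 ones → 1
Block 3 (01000): 1 one → 0
Block 4 (01110): 3 ones → 1
Block 5 (00000): 0 ones → 0
Block 6 (00111): 3 ones → 1

010101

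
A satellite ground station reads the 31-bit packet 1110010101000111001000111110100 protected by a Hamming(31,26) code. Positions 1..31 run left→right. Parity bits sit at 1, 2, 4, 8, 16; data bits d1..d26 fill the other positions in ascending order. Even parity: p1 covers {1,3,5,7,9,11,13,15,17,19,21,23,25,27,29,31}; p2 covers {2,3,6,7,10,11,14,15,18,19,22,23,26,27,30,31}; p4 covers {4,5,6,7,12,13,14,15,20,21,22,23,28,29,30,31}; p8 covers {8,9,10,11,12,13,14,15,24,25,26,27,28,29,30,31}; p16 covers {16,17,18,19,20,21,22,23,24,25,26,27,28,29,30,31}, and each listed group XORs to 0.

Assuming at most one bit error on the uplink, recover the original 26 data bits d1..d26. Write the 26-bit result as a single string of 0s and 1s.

s1 (pos 1,3,5,7,9,11,13,15,17,19,21,23,25,27,29,31): 1⊕1⊕0⊕0⊕0⊕0⊕0⊕1⊕0⊕1⊕0⊕1⊕1⊕1⊕1⊕0 = 0
s2 (pos 2,3,6,7,10,11,14,15,18,19,22,23,26,27,30,31): 1⊕1⊕1⊕0⊕1⊕0⊕1⊕1⊕0⊕1⊕0⊕1⊕1⊕1⊕0⊕0 = 0
s4 (pos 4,5,6,7,12,13,14,15,20,21,22,23,28,29,30,31): 0⊕0⊕1⊕0⊕0⊕0⊕1⊕1⊕0⊕0⊕0⊕1⊕0⊕1⊕0⊕0 = 1
s8 (pos 8,9,10,11,12,13,14,15,24,25,26,27,28,29,30,31): 1⊕0⊕1⊕0⊕0⊕0⊕1⊕1⊕1⊕1⊕1⊕1⊕0⊕1⊕0⊕0 = 1
s16 (pos 16,17,18,19,20,21,22,23,24,25,26,27,28,29,30,31): 1⊕0⊕0⊕1⊕0⊕0⊕0⊕1⊕1⊕1⊕1⊕1⊕0⊕1⊕0⊕0 = 0
Syndrome s16…s1 = 01100 → error at position 12.
Flip position 12: 1110010101000111001000111110100 → 1110010101010111001000111110100
Read data bits from positions 3,5,6,7,9,10,11,12,13,14,15,17,18,19,20,21,22,23,24,25,26,27,28,29,30,31: 10100101011001000111110100

10100101011001000111110100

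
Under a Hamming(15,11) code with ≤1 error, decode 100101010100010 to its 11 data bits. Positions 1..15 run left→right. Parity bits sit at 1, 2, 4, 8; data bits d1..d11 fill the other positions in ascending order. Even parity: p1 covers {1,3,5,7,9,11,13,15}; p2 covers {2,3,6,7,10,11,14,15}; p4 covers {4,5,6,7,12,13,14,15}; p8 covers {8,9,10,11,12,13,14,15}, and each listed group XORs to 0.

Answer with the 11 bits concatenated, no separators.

00100100011

s1 (pos 1,3,5,7,9,11,13,15): 1⊕0⊕0⊕0⊕0⊕0⊕0⊕0 = 1
s2 (pos 2,3,6,7,10,11,14,15): 0⊕0⊕1⊕0⊕1⊕0⊕1⊕0 = 1
s4 (pos 4,5,6,7,12,13,14,15): 1⊕0⊕1⊕0⊕0⊕0⊕1⊕0 = 1
s8 (pos 8,9,10,11,12,13,14,15): 1⊕0⊕1⊕0⊕0⊕0⊕1⊕0 = 1
Syndrome s8…s1 = 1111 → error at position 15.
Flip position 15: 100101010100010 → 100101010100011
Read data bits from positions 3,5,6,7,9,10,11,12,13,14,15: 00100100011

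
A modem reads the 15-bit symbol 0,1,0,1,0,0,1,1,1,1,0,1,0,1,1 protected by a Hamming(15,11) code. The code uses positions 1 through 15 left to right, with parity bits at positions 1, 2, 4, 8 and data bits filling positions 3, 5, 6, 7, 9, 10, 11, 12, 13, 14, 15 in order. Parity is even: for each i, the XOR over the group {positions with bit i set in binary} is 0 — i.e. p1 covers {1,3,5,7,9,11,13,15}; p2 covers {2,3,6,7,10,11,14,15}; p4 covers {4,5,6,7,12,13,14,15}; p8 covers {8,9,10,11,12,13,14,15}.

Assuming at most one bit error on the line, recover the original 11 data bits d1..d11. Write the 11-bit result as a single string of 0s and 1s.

00001101011

s1 (pos 1,3,5,7,9,11,13,15): 0⊕0⊕0⊕1⊕1⊕0⊕0⊕1 = 1
s2 (pos 2,3,6,7,10,11,14,15): 1⊕0⊕0⊕1⊕1⊕0⊕1⊕1 = 1
s4 (pos 4,5,6,7,12,13,14,15): 1⊕0⊕0⊕1⊕1⊕0⊕1⊕1 = 1
s8 (pos 8,9,10,11,12,13,14,15): 1⊕1⊕1⊕0⊕1⊕0⊕1⊕1 = 0
Syndrome s8…s1 = 0111 → error at position 7.
Flip position 7: 010100111101011 → 010100011101011
Read data bits from positions 3,5,6,7,9,10,11,12,13,14,15: 00001101011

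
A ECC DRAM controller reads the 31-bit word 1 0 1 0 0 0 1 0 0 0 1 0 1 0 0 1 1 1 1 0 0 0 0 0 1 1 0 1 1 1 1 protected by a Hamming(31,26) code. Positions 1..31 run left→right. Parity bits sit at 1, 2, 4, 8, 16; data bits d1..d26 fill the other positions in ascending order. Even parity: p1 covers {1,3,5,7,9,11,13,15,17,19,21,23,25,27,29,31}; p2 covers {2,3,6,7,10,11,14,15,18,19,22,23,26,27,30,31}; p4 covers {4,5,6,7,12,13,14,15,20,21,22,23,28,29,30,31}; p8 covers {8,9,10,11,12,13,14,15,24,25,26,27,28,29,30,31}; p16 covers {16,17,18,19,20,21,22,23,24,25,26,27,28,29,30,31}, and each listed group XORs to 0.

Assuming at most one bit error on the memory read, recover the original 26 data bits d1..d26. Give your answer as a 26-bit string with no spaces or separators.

s1 (pos 1,3,5,7,9,11,13,15,17,19,21,23,25,27,29,31): 1⊕1⊕0⊕1⊕0⊕1⊕1⊕0⊕1⊕1⊕0⊕0⊕1⊕0⊕1⊕1 = 0
s2 (pos 2,3,6,7,10,11,14,15,18,19,22,23,26,27,30,31): 0⊕1⊕0⊕1⊕0⊕1⊕0⊕0⊕1⊕1⊕0⊕0⊕1⊕0⊕1⊕1 = 0
s4 (pos 4,5,6,7,12,13,14,15,20,21,22,23,28,29,30,31): 0⊕0⊕0⊕1⊕0⊕1⊕0⊕0⊕0⊕0⊕0⊕0⊕1⊕1⊕1⊕1 = 0
s8 (pos 8,9,10,11,12,13,14,15,24,25,26,27,28,29,30,31): 0⊕0⊕0⊕1⊕0⊕1⊕0⊕0⊕0⊕1⊕1⊕0⊕1⊕1⊕1⊕1 = 0
s16 (pos 16,17,18,19,20,21,22,23,24,25,26,27,28,29,30,31): 1⊕1⊕1⊕1⊕0⊕0⊕0⊕0⊕0⊕1⊕1⊕0⊕1⊕1⊕1⊕1 = 0
Syndrome s16…s1 = 00000 → no error.
Read data bits from positions 3,5,6,7,9,10,11,12,13,14,15,17,18,19,20,21,22,23,24,25,26,27,28,29,30,31: 10010010100111000001101111

10010010100111000001101111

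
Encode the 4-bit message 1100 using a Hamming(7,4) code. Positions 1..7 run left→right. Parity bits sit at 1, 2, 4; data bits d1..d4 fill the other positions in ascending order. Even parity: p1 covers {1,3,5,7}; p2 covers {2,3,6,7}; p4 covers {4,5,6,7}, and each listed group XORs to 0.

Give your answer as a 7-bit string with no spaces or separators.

Place data at non-parity positions: p1 p2 1 p4 1 0 0
p1 (pos 1,3,5,7): XOR of data positions = 1⊕1⊕0 = 0
p2 (pos 2,3,6,7): XOR of data positions = 1⊕0⊕0 = 1
p4 (pos 4,5,6,7): XOR of data positions = 1⊕0⊕0 = 1
Codeword: 0111100

0111100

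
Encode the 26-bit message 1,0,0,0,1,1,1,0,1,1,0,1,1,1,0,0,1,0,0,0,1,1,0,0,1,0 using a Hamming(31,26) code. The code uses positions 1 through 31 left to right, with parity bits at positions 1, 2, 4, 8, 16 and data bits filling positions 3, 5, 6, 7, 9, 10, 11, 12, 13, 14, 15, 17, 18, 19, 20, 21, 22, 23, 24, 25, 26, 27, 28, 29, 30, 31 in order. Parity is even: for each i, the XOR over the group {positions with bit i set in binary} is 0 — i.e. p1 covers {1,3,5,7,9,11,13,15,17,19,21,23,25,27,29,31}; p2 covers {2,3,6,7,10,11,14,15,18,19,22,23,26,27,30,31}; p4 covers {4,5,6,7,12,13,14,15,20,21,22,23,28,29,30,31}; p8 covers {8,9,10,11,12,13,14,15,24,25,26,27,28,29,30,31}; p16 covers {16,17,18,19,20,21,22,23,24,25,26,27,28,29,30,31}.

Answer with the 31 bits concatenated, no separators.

1010000011101101111001000110010

Place data at non-parity positions: p1 p2 1 p4 0 0 0 p8 1 1 1 0 1 1 0 p16 1 1 1 0 0 1 0 0 0 1 1 0 0 1 0
p1 (pos 1,3,5,7,9,11,13,15,17,19,21,23,25,27,29,31): XOR of data positions = 1⊕0⊕0⊕1⊕1⊕1⊕0⊕1⊕1⊕0⊕0⊕0⊕1⊕0⊕0 = 1
p2 (pos 2,3,6,7,10,11,14,15,18,19,22,23,26,27,30,31): XOR of data positions = 1⊕0⊕0⊕1⊕1⊕1⊕0⊕1⊕1⊕1⊕0⊕1⊕1⊕1⊕0 = 0
p4 (pos 4,5,6,7,12,13,14,15,20,21,22,23,28,29,30,31): XOR of data positions = 0⊕0⊕0⊕0⊕1⊕1⊕0⊕0⊕0⊕1⊕0⊕0⊕0⊕1⊕0 = 0
p8 (pos 8,9,10,11,12,13,14,15,24,25,26,27,28,29,30,31): XOR of data positions = 1⊕1⊕1⊕0⊕1⊕1⊕0⊕0⊕0⊕1⊕1⊕0⊕0⊕1⊕0 = 0
p16 (pos 16,17,18,19,20,21,22,23,24,25,26,27,28,29,30,31): XOR of data positions = 1⊕1⊕1⊕0⊕0⊕1⊕0⊕0⊕0⊕1⊕1⊕0⊕0⊕1⊕0 = 1
Codeword: 1010000011101101111001000110010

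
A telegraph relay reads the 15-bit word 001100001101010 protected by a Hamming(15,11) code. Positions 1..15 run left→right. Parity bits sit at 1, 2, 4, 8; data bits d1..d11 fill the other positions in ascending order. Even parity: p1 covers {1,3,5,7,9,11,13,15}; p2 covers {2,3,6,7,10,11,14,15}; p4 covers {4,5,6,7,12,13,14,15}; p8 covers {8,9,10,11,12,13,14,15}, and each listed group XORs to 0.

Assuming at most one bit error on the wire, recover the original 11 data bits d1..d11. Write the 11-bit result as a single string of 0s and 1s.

s1 (pos 1,3,5,7,9,11,13,15): 0⊕1⊕0⊕0⊕1⊕0⊕0⊕0 = 0
s2 (pos 2,3,6,7,10,11,14,15): 0⊕1⊕0⊕0⊕1⊕0⊕1⊕0 = 1
s4 (pos 4,5,6,7,12,13,14,15): 1⊕0⊕0⊕0⊕1⊕0⊕1⊕0 = 1
s8 (pos 8,9,10,11,12,13,14,15): 0⊕1⊕1⊕0⊕1⊕0⊕1⊕0 = 0
Syndrome s8…s1 = 0110 → error at position 6.
Flip position 6: 001100001101010 → 001101001101010
Read data bits from positions 3,5,6,7,9,10,11,12,13,14,15: 10101101010

10101101010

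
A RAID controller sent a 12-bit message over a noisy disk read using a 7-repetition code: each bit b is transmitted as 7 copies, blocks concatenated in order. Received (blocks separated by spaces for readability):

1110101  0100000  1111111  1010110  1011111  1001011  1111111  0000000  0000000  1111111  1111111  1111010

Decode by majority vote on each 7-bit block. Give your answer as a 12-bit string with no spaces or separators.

Block 1 (1110101): 5 ones → 1
Block 2 (0100000): 1 one → 0
Block 3 (1111111): 7 ones → 1
Block 4 (1010110): 4 ones → 1
Block 5 (1011111): 6 ones → 1
Block 6 (1001011): 4 ones → 1
Block 7 (1111111): 7 ones → 1
Block 8 (0000000): 0 ones → 0
Block 9 (0000000): 0 ones → 0
Block 10 (1111111): 7 ones → 1
Block 11 (1111111): 7 ones → 1
Block 12 (1111010): 5 ones → 1

101111100111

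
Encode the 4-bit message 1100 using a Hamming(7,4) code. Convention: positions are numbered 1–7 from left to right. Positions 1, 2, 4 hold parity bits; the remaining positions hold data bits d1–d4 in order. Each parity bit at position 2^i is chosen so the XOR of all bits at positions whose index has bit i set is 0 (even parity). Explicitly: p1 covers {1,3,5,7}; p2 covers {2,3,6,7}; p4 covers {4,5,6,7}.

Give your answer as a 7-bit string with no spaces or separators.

Place data at non-parity positions: p1 p2 1 p4 1 0 0
p1 (pos 1,3,5,7): XOR of data positions = 1⊕1⊕0 = 0
p2 (pos 2,3,6,7): XOR of data positions = 1⊕0⊕0 = 1
p4 (pos 4,5,6,7): XOR of data positions = 1⊕0⊕0 = 1
Codeword: 0111100

0111100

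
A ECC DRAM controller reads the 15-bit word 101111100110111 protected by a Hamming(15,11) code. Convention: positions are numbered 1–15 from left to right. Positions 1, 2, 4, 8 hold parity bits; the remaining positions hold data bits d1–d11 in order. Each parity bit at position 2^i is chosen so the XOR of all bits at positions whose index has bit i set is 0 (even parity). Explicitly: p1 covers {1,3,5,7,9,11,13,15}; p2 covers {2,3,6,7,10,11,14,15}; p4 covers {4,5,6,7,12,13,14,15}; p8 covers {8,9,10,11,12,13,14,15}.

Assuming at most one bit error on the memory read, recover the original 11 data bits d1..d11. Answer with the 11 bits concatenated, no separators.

11110110110

s1 (pos 1,3,5,7,9,11,13,15): 1⊕1⊕1⊕1⊕0⊕1⊕1⊕1 = 1
s2 (pos 2,3,6,7,10,11,14,15): 0⊕1⊕1⊕1⊕1⊕1⊕1⊕1 = 1
s4 (pos 4,5,6,7,12,13,14,15): 1⊕1⊕1⊕1⊕0⊕1⊕1⊕1 = 1
s8 (pos 8,9,10,11,12,13,14,15): 0⊕0⊕1⊕1⊕0⊕1⊕1⊕1 = 1
Syndrome s8…s1 = 1111 → error at position 15.
Flip position 15: 101111100110111 → 101111100110110
Read data bits from positions 3,5,6,7,9,10,11,12,13,14,15: 11110110110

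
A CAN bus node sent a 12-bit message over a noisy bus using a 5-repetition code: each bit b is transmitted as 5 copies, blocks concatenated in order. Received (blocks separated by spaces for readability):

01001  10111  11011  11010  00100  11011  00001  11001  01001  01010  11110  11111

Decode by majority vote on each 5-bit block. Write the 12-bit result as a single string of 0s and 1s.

Block 1 (01001): 2 ones → 0
Block 2 (10111): 4 ones → 1
Block 3 (11011): 4 ones → 1
Block 4 (11010): 3 ones → 1
Block 5 (00100): 1 one → 0
Block 6 (11011): 4 ones → 1
Block 7 (00001): 1 one → 0
Block 8 (11001): 3 ones → 1
Block 9 (01001): 2 ones → 0
Block 10 (01010): 2 ones → 0
Block 11 (11110): 4 ones → 1
Block 12 (11111): 5 ones → 1

011101010011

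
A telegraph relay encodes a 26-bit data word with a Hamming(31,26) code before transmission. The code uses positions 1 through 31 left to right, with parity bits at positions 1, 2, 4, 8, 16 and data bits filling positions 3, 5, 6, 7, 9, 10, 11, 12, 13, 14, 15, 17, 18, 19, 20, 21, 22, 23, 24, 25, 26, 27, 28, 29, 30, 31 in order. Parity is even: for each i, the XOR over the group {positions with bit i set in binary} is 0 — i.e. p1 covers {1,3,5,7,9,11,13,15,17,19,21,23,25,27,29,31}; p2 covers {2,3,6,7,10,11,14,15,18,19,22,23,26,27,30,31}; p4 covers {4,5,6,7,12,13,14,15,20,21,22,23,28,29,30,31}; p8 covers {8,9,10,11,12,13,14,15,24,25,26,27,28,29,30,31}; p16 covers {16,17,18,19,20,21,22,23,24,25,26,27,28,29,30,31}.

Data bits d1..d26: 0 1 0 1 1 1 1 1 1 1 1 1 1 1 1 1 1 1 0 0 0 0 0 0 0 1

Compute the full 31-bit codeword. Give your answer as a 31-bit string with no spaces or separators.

1001101011111110111111100000001

Place data at non-parity positions: p1 p2 0 p4 1 0 1 p8 1 1 1 1 1 1 1 p16 1 1 1 1 1 1 1 0 0 0 0 0 0 0 1
p1 (pos 1,3,5,7,9,11,13,15,17,19,21,23,25,27,29,31): XOR of data positions = 0⊕1⊕1⊕1⊕1⊕1⊕1⊕1⊕1⊕1⊕1⊕0⊕0⊕0⊕1 = 1
p2 (pos 2,3,6,7,10,11,14,15,18,19,22,23,26,27,30,31): XOR of data positions = 0⊕0⊕1⊕1⊕1⊕1⊕1⊕1⊕1⊕1⊕1⊕0⊕0⊕0⊕1 = 0
p4 (pos 4,5,6,7,12,13,14,15,20,21,22,23,28,29,30,31): XOR of data positions = 1⊕0⊕1⊕1⊕1⊕1⊕1⊕1⊕1⊕1⊕1⊕0⊕0⊕0⊕1 = 1
p8 (pos 8,9,10,11,12,13,14,15,24,25,26,27,28,29,30,31): XOR of data positions = 1⊕1⊕1⊕1⊕1⊕1⊕1⊕0⊕0⊕0⊕0⊕0⊕0⊕0⊕1 = 0
p16 (pos 16,17,18,19,20,21,22,23,24,25,26,27,28,29,30,31): XOR of data positions = 1⊕1⊕1⊕1⊕1⊕1⊕1⊕0⊕0⊕0⊕0⊕0⊕0⊕0⊕1 = 0
Codeword: 1001101011111110111111100000001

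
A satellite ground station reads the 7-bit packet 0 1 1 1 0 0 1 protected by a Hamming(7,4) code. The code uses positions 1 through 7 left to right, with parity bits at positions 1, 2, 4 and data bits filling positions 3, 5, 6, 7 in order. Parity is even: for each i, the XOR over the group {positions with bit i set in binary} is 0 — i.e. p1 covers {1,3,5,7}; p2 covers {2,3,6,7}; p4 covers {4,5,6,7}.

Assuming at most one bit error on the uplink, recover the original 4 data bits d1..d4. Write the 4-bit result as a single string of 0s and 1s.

s1 (pos 1,3,5,7): 0⊕1⊕0⊕1 = 0
s2 (pos 2,3,6,7): 1⊕1⊕0⊕1 = 1
s4 (pos 4,5,6,7): 1⊕0⊕0⊕1 = 0
Syndrome s4…s1 = 010 → error at position 2.
Flip position 2: 0111001 → 0011001
Read data bits from positions 3,5,6,7: 1001

1001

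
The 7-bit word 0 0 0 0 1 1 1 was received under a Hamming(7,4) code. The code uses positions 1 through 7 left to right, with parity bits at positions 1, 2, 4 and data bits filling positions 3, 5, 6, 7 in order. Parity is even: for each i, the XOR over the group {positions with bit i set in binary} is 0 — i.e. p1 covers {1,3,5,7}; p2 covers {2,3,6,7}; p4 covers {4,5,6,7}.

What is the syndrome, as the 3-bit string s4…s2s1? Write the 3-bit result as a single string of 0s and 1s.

100

s1 (pos 1,3,5,7): 0⊕0⊕1⊕1 = 0
s2 (pos 2,3,6,7): 0⊕0⊕1⊕1 = 0
s4 (pos 4,5,6,7): 0⊕1⊕1⊕1 = 1
Syndrome s4…s1 = 100 → error at position 4.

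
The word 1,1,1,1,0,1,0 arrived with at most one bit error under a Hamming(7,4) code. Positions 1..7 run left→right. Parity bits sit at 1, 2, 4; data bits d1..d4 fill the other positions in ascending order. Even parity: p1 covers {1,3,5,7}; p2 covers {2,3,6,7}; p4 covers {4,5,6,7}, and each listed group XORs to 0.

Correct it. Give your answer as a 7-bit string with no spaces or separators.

s1 (pos 1,3,5,7): 1⊕1⊕0⊕0 = 0
s2 (pos 2,3,6,7): 1⊕1⊕1⊕0 = 1
s4 (pos 4,5,6,7): 1⊕0⊕1⊕0 = 0
Syndrome s4…s1 = 010 → error at position 2.
Flip position 2: 1111010 → 1011010

1011010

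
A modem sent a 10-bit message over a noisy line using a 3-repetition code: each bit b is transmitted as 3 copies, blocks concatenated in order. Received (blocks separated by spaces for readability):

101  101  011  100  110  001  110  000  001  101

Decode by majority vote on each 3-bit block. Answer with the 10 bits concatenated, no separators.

1110101001

Block 1 (101): 2 ones → 1
Block 2 (101): 2 ones → 1
Block 3 (011): 2 ones → 1
Block 4 (100): 1 one → 0
Block 5 (110): 2 ones → 1
Block 6 (001): 1 one → 0
Block 7 (110): 2 ones → 1
Block 8 (000): 0 ones → 0
Block 9 (001): 1 one → 0
Block 10 (101): 2 ones → 1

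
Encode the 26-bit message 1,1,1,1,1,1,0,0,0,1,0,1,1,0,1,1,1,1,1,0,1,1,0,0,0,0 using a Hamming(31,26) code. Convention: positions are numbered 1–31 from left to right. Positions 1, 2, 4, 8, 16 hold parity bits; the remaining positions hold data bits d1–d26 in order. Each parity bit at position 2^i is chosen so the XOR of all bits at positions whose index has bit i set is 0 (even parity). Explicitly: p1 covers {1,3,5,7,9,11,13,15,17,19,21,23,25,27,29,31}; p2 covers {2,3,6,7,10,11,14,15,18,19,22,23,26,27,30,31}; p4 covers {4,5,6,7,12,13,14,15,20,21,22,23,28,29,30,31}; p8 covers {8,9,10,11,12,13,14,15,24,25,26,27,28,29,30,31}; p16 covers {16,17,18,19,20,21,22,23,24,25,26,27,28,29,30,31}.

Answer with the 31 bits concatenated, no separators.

Place data at non-parity positions: p1 p2 1 p4 1 1 1 p8 1 1 0 0 0 1 0 p16 1 1 0 1 1 1 1 1 0 1 1 0 0 0 0
p1 (pos 1,3,5,7,9,11,13,15,17,19,21,23,25,27,29,31): XOR of data positions = 1⊕1⊕1⊕1⊕0⊕0⊕0⊕1⊕0⊕1⊕1⊕0⊕1⊕0⊕0 = 0
p2 (pos 2,3,6,7,10,11,14,15,18,19,22,23,26,27,30,31): XOR of data positions = 1⊕1⊕1⊕1⊕0⊕1⊕0⊕1⊕0⊕1⊕1⊕1⊕1⊕0⊕0 = 0
p4 (pos 4,5,6,7,12,13,14,15,20,21,22,23,28,29,30,31): XOR of data positions = 1⊕1⊕1⊕0⊕0⊕1⊕0⊕1⊕1⊕1⊕1⊕0⊕0⊕0⊕0 = 0
p8 (pos 8,9,10,11,12,13,14,15,24,25,26,27,28,29,30,31): XOR of data positions = 1⊕1⊕0⊕0⊕0⊕1⊕0⊕1⊕0⊕1⊕1⊕0⊕0⊕0⊕0 = 0
p16 (pos 16,17,18,19,20,21,22,23,24,25,26,27,28,29,30,31): XOR of data positions = 1⊕1⊕0⊕1⊕1⊕1⊕1⊕1⊕0⊕1⊕1⊕0⊕0⊕0⊕0 = 1
Codeword: 0010111011000101110111110110000

0010111011000101110111110110000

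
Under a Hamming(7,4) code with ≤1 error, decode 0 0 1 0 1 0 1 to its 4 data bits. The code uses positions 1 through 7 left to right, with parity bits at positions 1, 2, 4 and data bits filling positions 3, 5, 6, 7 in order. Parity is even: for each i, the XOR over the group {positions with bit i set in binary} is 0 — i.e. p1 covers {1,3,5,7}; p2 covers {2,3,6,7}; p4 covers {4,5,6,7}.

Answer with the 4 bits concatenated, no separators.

s1 (pos 1,3,5,7): 0⊕1⊕1⊕1 = 1
s2 (pos 2,3,6,7): 0⊕1⊕0⊕1 = 0
s4 (pos 4,5,6,7): 0⊕1⊕0⊕1 = 0
Syndrome s4…s1 = 001 → error at position 1.
Flip position 1: 0010101 → 1010101
Read data bits from positions 3,5,6,7: 1101

1101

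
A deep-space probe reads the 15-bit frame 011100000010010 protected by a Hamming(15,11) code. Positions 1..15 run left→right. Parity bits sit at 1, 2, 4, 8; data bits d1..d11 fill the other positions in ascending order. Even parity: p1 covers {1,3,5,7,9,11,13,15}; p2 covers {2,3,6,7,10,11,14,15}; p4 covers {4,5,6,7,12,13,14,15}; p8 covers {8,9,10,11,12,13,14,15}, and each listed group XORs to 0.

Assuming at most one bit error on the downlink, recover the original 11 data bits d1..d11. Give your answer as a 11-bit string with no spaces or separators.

s1 (pos 1,3,5,7,9,11,13,15): 0⊕1⊕0⊕0⊕0⊕1⊕0⊕0 = 0
s2 (pos 2,3,6,7,10,11,14,15): 1⊕1⊕0⊕0⊕0⊕1⊕1⊕0 = 0
s4 (pos 4,5,6,7,12,13,14,15): 1⊕0⊕0⊕0⊕0⊕0⊕1⊕0 = 0
s8 (pos 8,9,10,11,12,13,14,15): 0⊕0⊕0⊕1⊕0⊕0⊕1⊕0 = 0
Syndrome s8…s1 = 0000 → no error.
Read data bits from positions 3,5,6,7,9,10,11,12,13,14,15: 10000010010

10000010010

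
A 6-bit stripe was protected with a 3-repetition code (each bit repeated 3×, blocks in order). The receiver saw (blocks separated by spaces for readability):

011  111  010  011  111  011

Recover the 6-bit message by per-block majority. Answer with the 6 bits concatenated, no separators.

Block 1 (011): 2 ones → 1
Block 2 (111): 3 ones → 1
Block 3 (010): 1 one → 0
Block 4 (011): 2 ones → 1
Block 5 (111): 3 ones → 1
Block 6 (011): 2 ones → 1

110111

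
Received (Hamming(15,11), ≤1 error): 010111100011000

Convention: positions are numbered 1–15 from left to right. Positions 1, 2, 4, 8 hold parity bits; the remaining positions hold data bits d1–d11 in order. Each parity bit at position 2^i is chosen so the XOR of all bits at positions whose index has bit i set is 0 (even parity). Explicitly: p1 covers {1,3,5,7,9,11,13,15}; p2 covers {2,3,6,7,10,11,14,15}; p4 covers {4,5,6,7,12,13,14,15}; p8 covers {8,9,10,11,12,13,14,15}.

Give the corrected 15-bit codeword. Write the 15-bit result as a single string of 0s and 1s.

010101100011000

s1 (pos 1,3,5,7,9,11,13,15): 0⊕0⊕1⊕1⊕0⊕1⊕0⊕0 = 1
s2 (pos 2,3,6,7,10,11,14,15): 1⊕0⊕1⊕1⊕0⊕1⊕0⊕0 = 0
s4 (pos 4,5,6,7,12,13,14,15): 1⊕1⊕1⊕1⊕1⊕0⊕0⊕0 = 1
s8 (pos 8,9,10,11,12,13,14,15): 0⊕0⊕0⊕1⊕1⊕0⊕0⊕0 = 0
Syndrome s8…s1 = 0101 → error at position 5.
Flip position 5: 010111100011000 → 010101100011000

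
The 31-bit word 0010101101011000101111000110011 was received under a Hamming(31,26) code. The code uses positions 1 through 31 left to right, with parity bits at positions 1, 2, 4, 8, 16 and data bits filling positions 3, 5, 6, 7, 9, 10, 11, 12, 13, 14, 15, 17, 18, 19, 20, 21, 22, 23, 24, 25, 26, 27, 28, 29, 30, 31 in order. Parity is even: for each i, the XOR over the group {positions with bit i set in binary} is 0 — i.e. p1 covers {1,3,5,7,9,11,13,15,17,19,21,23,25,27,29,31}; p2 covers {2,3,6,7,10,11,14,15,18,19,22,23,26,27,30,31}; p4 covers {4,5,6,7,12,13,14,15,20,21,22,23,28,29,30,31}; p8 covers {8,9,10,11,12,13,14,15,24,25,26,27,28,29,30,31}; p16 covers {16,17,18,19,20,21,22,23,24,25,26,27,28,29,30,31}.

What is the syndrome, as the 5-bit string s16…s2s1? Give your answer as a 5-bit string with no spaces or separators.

10111

s1 (pos 1,3,5,7,9,11,13,15,17,19,21,23,25,27,29,31): 0⊕1⊕1⊕1⊕0⊕0⊕1⊕0⊕1⊕1⊕1⊕0⊕0⊕1⊕0⊕1 = 1
s2 (pos 2,3,6,7,10,11,14,15,18,19,22,23,26,27,30,31): 0⊕1⊕0⊕1⊕1⊕0⊕0⊕0⊕0⊕1⊕1⊕0⊕1⊕1⊕1⊕1 = 1
s4 (pos 4,5,6,7,12,13,14,15,20,21,22,23,28,29,30,31): 0⊕1⊕0⊕1⊕1⊕1⊕0⊕0⊕1⊕1⊕1⊕0⊕0⊕0⊕1⊕1 = 1
s8 (pos 8,9,10,11,12,13,14,15,24,25,26,27,28,29,30,31): 1⊕0⊕1⊕0⊕1⊕1⊕0⊕0⊕0⊕0⊕1⊕1⊕0⊕0⊕1⊕1 = 0
s16 (pos 16,17,18,19,20,21,22,23,24,25,26,27,28,29,30,31): 0⊕1⊕0⊕1⊕1⊕1⊕1⊕0⊕0⊕0⊕1⊕1⊕0⊕0⊕1⊕1 = 1
Syndrome s16…s1 = 10111 → error at position 23.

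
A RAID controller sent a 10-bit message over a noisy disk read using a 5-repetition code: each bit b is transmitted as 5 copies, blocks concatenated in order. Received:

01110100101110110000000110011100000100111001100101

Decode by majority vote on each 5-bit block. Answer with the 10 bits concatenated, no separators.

1010010110

Block 1 (01110): 3 ones → 1
Block 2 (10010): 2 ones → 0
Block 3 (11101): 4 ones → 1
Block 4 (10000): 1 one → 0
Block 5 (00011): 2 ones → 0
Block 6 (00111): 3 ones → 1
Block 7 (00000): 0 ones → 0
Block 8 (10011): 3 ones → 1
Block 9 (10011): 3 ones → 1
Block 10 (00101): 2 ones → 0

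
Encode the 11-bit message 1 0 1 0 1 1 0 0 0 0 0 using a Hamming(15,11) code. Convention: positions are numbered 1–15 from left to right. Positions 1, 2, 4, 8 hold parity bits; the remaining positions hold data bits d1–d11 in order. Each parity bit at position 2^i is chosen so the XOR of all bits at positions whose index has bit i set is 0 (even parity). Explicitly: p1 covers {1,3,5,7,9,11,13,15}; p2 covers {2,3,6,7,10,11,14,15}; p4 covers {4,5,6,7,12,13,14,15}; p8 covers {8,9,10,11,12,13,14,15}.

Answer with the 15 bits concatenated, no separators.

011101001100000

Place data at non-parity positions: p1 p2 1 p4 0 1 0 p8 1 1 0 0 0 0 0
p1 (pos 1,3,5,7,9,11,13,15): XOR of data positions = 1⊕0⊕0⊕1⊕0⊕0⊕0 = 0
p2 (pos 2,3,6,7,10,11,14,15): XOR of data positions = 1⊕1⊕0⊕1⊕0⊕0⊕0 = 1
p4 (pos 4,5,6,7,12,13,14,15): XOR of data positions = 0⊕1⊕0⊕0⊕0⊕0⊕0 = 1
p8 (pos 8,9,10,11,12,13,14,15): XOR of data positions = 1⊕1⊕0⊕0⊕0⊕0⊕0 = 0
Codeword: 011101001100000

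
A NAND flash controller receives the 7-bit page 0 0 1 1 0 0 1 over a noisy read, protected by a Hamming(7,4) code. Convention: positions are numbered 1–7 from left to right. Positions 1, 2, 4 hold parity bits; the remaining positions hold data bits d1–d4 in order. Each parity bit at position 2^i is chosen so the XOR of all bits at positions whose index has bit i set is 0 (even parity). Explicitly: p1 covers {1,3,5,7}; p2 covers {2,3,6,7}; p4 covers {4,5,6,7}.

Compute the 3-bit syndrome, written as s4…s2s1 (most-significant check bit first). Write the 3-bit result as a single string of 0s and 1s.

s1 (pos 1,3,5,7): 0⊕1⊕0⊕1 = 0
s2 (pos 2,3,6,7): 0⊕1⊕0⊕1 = 0
s4 (pos 4,5,6,7): 1⊕0⊕0⊕1 = 0
Syndrome s4…s1 = 000 → no error.

000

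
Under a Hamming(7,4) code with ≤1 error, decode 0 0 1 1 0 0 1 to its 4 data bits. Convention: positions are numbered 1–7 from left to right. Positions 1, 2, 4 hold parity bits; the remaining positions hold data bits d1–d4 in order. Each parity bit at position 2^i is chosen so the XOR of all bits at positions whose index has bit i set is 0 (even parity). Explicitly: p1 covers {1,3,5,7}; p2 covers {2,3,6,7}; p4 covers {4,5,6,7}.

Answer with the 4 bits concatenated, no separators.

s1 (pos 1,3,5,7): 0⊕1⊕0⊕1 = 0
s2 (pos 2,3,6,7): 0⊕1⊕0⊕1 = 0
s4 (pos 4,5,6,7): 1⊕0⊕0⊕1 = 0
Syndrome s4…s1 = 000 → no error.
Read data bits from positions 3,5,6,7: 1001

1001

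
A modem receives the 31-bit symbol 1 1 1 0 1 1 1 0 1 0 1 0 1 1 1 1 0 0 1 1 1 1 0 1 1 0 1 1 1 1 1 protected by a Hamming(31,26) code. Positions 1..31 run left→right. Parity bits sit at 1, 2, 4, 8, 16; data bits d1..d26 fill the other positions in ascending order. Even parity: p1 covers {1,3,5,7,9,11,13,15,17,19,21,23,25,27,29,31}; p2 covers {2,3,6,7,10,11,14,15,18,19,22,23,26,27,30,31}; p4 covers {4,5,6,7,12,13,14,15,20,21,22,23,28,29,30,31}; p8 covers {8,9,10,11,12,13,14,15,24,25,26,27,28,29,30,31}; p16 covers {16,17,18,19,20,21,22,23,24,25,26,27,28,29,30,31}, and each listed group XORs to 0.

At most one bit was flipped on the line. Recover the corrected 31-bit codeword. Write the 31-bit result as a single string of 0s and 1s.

s1 (pos 1,3,5,7,9,11,13,15,17,19,21,23,25,27,29,31): 1⊕1⊕1⊕1⊕1⊕1⊕1⊕1⊕0⊕1⊕1⊕0⊕1⊕1⊕1⊕1 = 0
s2 (pos 2,3,6,7,10,11,14,15,18,19,22,23,26,27,30,31): 1⊕1⊕1⊕1⊕0⊕1⊕1⊕1⊕0⊕1⊕1⊕0⊕0⊕1⊕1⊕1 = 0
s4 (pos 4,5,6,7,12,13,14,15,20,21,22,23,28,29,30,31): 0⊕1⊕1⊕1⊕0⊕1⊕1⊕1⊕1⊕1⊕1⊕0⊕1⊕1⊕1⊕1 = 1
s8 (pos 8,9,10,11,12,13,14,15,24,25,26,27,28,29,30,31): 0⊕1⊕0⊕1⊕0⊕1⊕1⊕1⊕1⊕1⊕0⊕1⊕1⊕1⊕1⊕1 = 0
s16 (pos 16,17,18,19,20,21,22,23,24,25,26,27,28,29,30,31): 1⊕0⊕0⊕1⊕1⊕1⊕1⊕0⊕1⊕1⊕0⊕1⊕1⊕1⊕1⊕1 = 0
Syndrome s16…s1 = 00100 → error at position 4.
Flip position 4: 1110111010101111001111011011111 → 1111111010101111001111011011111

1111111010101111001111011011111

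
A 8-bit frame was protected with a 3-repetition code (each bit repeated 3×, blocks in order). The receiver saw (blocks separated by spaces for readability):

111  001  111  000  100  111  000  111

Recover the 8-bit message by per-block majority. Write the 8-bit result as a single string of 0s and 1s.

10100101

Block 1 (111): 3 ones → 1
Block 2 (001): 1 one → 0
Block 3 (111): 3 ones → 1
Block 4 (000): 0 ones → 0
Block 5 (100): 1 one → 0
Block 6 (111): 3 ones → 1
Block 7 (000): 0 ones → 0
Block 8 (111): 3 ones → 1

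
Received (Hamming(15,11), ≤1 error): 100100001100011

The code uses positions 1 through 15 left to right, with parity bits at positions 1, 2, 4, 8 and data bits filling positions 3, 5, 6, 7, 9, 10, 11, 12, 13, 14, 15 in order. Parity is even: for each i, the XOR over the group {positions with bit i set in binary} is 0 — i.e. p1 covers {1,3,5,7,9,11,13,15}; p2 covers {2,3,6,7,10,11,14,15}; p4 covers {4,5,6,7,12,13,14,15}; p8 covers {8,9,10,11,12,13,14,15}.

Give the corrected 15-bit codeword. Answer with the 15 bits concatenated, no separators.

s1 (pos 1,3,5,7,9,11,13,15): 1⊕0⊕0⊕0⊕1⊕0⊕0⊕1 = 1
s2 (pos 2,3,6,7,10,11,14,15): 0⊕0⊕0⊕0⊕1⊕0⊕1⊕1 = 1
s4 (pos 4,5,6,7,12,13,14,15): 1⊕0⊕0⊕0⊕0⊕0⊕1⊕1 = 1
s8 (pos 8,9,10,11,12,13,14,15): 0⊕1⊕1⊕0⊕0⊕0⊕1⊕1 = 0
Syndrome s8…s1 = 0111 → error at position 7.
Flip position 7: 100100001100011 → 100100101100011

100100101100011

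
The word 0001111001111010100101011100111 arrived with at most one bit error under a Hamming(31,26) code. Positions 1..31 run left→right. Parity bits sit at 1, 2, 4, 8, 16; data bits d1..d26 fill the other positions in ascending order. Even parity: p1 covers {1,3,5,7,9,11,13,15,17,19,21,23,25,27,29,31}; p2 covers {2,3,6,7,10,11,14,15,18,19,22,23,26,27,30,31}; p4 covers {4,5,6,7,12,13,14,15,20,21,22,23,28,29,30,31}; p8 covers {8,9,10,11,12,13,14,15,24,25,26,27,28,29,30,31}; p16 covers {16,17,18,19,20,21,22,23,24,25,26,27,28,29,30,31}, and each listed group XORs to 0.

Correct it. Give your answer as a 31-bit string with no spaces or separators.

s1 (pos 1,3,5,7,9,11,13,15,17,19,21,23,25,27,29,31): 0⊕0⊕1⊕1⊕0⊕1⊕1⊕1⊕1⊕0⊕0⊕0⊕1⊕0⊕1⊕1 = 1
s2 (pos 2,3,6,7,10,11,14,15,18,19,22,23,26,27,30,31): 0⊕0⊕1⊕1⊕1⊕1⊕0⊕1⊕0⊕0⊕1⊕0⊕1⊕0⊕1⊕1 = 1
s4 (pos 4,5,6,7,12,13,14,15,20,21,22,23,28,29,30,31): 1⊕1⊕1⊕1⊕1⊕1⊕0⊕1⊕1⊕0⊕1⊕0⊕0⊕1⊕1⊕1 = 0
s8 (pos 8,9,10,11,12,13,14,15,24,25,26,27,28,29,30,31): 0⊕0⊕1⊕1⊕1⊕1⊕0⊕1⊕1⊕1⊕1⊕0⊕0⊕1⊕1⊕1 = 1
s16 (pos 16,17,18,19,20,21,22,23,24,25,26,27,28,29,30,31): 0⊕1⊕0⊕0⊕1⊕0⊕1⊕0⊕1⊕1⊕1⊕0⊕0⊕1⊕1⊕1 = 1
Syndrome s16…s1 = 11011 → error at position 27.
Flip position 27: 0001111001111010100101011100111 → 0001111001111010100101011110111

0001111001111010100101011110111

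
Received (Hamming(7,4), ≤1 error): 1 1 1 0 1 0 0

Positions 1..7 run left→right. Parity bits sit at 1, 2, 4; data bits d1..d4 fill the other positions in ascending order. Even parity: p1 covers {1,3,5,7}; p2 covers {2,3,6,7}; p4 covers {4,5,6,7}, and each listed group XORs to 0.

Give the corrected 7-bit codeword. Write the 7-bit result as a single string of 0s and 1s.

s1 (pos 1,3,5,7): 1⊕1⊕1⊕0 = 1
s2 (pos 2,3,6,7): 1⊕1⊕0⊕0 = 0
s4 (pos 4,5,6,7): 0⊕1⊕0⊕0 = 1
Syndrome s4…s1 = 101 → error at position 5.
Flip position 5: 1110100 → 1110000

1110000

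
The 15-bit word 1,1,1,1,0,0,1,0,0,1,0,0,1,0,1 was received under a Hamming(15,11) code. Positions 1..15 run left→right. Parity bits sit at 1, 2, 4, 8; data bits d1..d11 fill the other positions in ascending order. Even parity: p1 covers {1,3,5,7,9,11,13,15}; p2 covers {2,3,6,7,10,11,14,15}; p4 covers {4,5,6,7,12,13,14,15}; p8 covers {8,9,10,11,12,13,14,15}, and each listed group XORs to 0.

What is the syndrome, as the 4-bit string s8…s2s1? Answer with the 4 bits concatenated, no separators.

s1 (pos 1,3,5,7,9,11,13,15): 1⊕1⊕0⊕1⊕0⊕0⊕1⊕1 = 1
s2 (pos 2,3,6,7,10,11,14,15): 1⊕1⊕0⊕1⊕1⊕0⊕0⊕1 = 1
s4 (pos 4,5,6,7,12,13,14,15): 1⊕0⊕0⊕1⊕0⊕1⊕0⊕1 = 0
s8 (pos 8,9,10,11,12,13,14,15): 0⊕0⊕1⊕0⊕0⊕1⊕0⊕1 = 1
Syndrome s8…s1 = 1011 → error at position 11.

1011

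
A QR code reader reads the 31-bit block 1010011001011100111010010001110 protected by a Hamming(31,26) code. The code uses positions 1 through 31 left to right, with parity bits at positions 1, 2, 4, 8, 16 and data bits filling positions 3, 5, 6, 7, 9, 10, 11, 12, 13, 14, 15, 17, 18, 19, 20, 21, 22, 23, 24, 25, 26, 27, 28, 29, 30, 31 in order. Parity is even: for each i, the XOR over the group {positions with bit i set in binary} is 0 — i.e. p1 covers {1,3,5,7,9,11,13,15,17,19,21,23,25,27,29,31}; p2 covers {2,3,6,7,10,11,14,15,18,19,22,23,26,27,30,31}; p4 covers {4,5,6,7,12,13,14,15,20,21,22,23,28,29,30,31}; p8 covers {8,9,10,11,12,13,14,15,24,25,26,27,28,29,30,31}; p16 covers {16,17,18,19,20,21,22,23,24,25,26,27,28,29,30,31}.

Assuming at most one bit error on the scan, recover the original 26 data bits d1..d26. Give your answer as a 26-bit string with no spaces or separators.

s1 (pos 1,3,5,7,9,11,13,15,17,19,21,23,25,27,29,31): 1⊕1⊕0⊕1⊕0⊕0⊕1⊕0⊕1⊕1⊕1⊕0⊕0⊕0⊕1⊕0 = 0
s2 (pos 2,3,6,7,10,11,14,15,18,19,22,23,26,27,30,31): 0⊕1⊕1⊕1⊕1⊕0⊕1⊕0⊕1⊕1⊕0⊕0⊕0⊕0⊕1⊕0 = 0
s4 (pos 4,5,6,7,12,13,14,15,20,21,22,23,28,29,30,31): 0⊕0⊕1⊕1⊕1⊕1⊕1⊕0⊕0⊕1⊕0⊕0⊕1⊕1⊕1⊕0 = 1
s8 (pos 8,9,10,11,12,13,14,15,24,25,26,27,28,29,30,31): 0⊕0⊕1⊕0⊕1⊕1⊕1⊕0⊕1⊕0⊕0⊕0⊕1⊕1⊕1⊕0 = 0
s16 (pos 16,17,18,19,20,21,22,23,24,25,26,27,28,29,30,31): 0⊕1⊕1⊕1⊕0⊕1⊕0⊕0⊕1⊕0⊕0⊕0⊕1⊕1⊕1⊕0 = 0
Syndrome s16…s1 = 00100 → error at position 4.
Flip position 4: 1010011001011100111010010001110 → 1011011001011100111010010001110
Read data bits from positions 3,5,6,7,9,10,11,12,13,14,15,17,18,19,20,21,22,23,24,25,26,27,28,29,30,31: 10110101110111010010001110

10110101110111010010001110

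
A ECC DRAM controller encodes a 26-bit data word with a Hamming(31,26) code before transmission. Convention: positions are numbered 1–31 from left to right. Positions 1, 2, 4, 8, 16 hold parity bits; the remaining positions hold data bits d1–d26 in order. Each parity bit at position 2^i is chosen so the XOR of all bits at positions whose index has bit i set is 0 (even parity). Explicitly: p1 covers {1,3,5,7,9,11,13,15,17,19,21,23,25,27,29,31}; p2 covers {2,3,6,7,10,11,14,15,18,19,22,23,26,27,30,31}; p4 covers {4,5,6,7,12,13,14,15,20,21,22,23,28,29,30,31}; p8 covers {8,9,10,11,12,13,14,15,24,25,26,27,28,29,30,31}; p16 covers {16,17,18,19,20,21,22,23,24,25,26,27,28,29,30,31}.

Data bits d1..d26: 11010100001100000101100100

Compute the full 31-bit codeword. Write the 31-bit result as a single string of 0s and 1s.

0011101101000011100000101100100

Place data at non-parity positions: p1 p2 1 p4 1 0 1 p8 0 1 0 0 0 0 1 p16 1 0 0 0 0 0 1 0 1 1 0 0 1 0 0
p1 (pos 1,3,5,7,9,11,13,15,17,19,21,23,25,27,29,31): XOR of data positions = 1⊕1⊕1⊕0⊕0⊕0⊕1⊕1⊕0⊕0⊕1⊕1⊕0⊕1⊕0 = 0
p2 (pos 2,3,6,7,10,11,14,15,18,19,22,23,26,27,30,31): XOR of data positions = 1⊕0⊕1⊕1⊕0⊕0⊕1⊕0⊕0⊕0⊕1⊕1⊕0⊕0⊕0 = 0
p4 (pos 4,5,6,7,12,13,14,15,20,21,22,23,28,29,30,31): XOR of data positions = 1⊕0⊕1⊕0⊕0⊕0⊕1⊕0⊕0⊕0⊕1⊕0⊕1⊕0⊕0 = 1
p8 (pos 8,9,10,11,12,13,14,15,24,25,26,27,28,29,30,31): XOR of data positions = 0⊕1⊕0⊕0⊕0⊕0⊕1⊕0⊕1⊕1⊕0⊕0⊕1⊕0⊕0 = 1
p16 (pos 16,17,18,19,20,21,22,23,24,25,26,27,28,29,30,31): XOR of data positions = 1⊕0⊕0⊕0⊕0⊕0⊕1⊕0⊕1⊕1⊕0⊕0⊕1⊕0⊕0 = 1
Codeword: 0011101101000011100000101100100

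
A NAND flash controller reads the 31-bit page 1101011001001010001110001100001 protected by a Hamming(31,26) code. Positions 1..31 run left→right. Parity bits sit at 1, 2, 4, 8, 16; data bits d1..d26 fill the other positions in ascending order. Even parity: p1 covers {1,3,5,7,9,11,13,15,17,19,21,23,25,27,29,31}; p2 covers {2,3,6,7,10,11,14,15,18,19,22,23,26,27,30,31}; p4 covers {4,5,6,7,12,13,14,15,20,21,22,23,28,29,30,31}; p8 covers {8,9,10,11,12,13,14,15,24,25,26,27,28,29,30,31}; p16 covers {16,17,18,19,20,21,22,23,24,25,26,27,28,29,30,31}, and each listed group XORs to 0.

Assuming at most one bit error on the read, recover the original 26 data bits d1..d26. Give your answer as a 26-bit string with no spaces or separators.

s1 (pos 1,3,5,7,9,11,13,15,17,19,21,23,25,27,29,31): 1⊕0⊕0⊕1⊕0⊕0⊕1⊕1⊕0⊕1⊕1⊕0⊕1⊕0⊕0⊕1 = 0
s2 (pos 2,3,6,7,10,11,14,15,18,19,22,23,26,27,30,31): 1⊕0⊕1⊕1⊕1⊕0⊕0⊕1⊕0⊕1⊕0⊕0⊕1⊕0⊕0⊕1 = 0
s4 (pos 4,5,6,7,12,13,14,15,20,21,22,23,28,29,30,31): 1⊕0⊕1⊕1⊕0⊕1⊕0⊕1⊕1⊕1⊕0⊕0⊕0⊕0⊕0⊕1 = 0
s8 (pos 8,9,10,11,12,13,14,15,24,25,26,27,28,29,30,31): 0⊕0⊕1⊕0⊕0⊕1⊕0⊕1⊕0⊕1⊕1⊕0⊕0⊕0⊕0⊕1 = 0
s16 (pos 16,17,18,19,20,21,22,23,24,25,26,27,28,29,30,31): 0⊕0⊕0⊕1⊕1⊕1⊕0⊕0⊕0⊕1⊕1⊕0⊕0⊕0⊕0⊕1 = 0
Syndrome s16…s1 = 00000 → no error.
Read data bits from positions 3,5,6,7,9,10,11,12,13,14,15,17,18,19,20,21,22,23,24,25,26,27,28,29,30,31: 00110100101001110001100001

00110100101001110001100001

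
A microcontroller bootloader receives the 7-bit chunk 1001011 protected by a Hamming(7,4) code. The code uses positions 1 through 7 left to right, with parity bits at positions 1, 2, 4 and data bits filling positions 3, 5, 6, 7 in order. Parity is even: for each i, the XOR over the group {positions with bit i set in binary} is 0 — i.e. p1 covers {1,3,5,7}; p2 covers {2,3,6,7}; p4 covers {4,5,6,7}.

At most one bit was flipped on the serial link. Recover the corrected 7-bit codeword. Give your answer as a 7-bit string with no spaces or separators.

1000011

s1 (pos 1,3,5,7): 1⊕0⊕0⊕1 = 0
s2 (pos 2,3,6,7): 0⊕0⊕1⊕1 = 0
s4 (pos 4,5,6,7): 1⊕0⊕1⊕1 = 1
Syndrome s4…s1 = 100 → error at position 4.
Flip position 4: 1001011 → 1000011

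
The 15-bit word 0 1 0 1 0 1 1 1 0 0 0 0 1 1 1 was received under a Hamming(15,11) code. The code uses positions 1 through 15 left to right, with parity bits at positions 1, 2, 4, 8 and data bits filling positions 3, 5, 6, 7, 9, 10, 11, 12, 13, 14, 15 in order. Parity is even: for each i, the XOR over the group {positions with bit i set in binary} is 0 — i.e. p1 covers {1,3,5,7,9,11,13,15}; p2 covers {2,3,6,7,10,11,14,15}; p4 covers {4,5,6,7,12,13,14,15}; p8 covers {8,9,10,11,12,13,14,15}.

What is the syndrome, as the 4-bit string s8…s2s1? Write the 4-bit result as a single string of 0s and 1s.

s1 (pos 1,3,5,7,9,11,13,15): 0⊕0⊕0⊕1⊕0⊕0⊕1⊕1 = 1
s2 (pos 2,3,6,7,10,11,14,15): 1⊕0⊕1⊕1⊕0⊕0⊕1⊕1 = 1
s4 (pos 4,5,6,7,12,13,14,15): 1⊕0⊕1⊕1⊕0⊕1⊕1⊕1 = 0
s8 (pos 8,9,10,11,12,13,14,15): 1⊕0⊕0⊕0⊕0⊕1⊕1⊕1 = 0
Syndrome s8…s1 = 0011 → error at position 3.

0011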